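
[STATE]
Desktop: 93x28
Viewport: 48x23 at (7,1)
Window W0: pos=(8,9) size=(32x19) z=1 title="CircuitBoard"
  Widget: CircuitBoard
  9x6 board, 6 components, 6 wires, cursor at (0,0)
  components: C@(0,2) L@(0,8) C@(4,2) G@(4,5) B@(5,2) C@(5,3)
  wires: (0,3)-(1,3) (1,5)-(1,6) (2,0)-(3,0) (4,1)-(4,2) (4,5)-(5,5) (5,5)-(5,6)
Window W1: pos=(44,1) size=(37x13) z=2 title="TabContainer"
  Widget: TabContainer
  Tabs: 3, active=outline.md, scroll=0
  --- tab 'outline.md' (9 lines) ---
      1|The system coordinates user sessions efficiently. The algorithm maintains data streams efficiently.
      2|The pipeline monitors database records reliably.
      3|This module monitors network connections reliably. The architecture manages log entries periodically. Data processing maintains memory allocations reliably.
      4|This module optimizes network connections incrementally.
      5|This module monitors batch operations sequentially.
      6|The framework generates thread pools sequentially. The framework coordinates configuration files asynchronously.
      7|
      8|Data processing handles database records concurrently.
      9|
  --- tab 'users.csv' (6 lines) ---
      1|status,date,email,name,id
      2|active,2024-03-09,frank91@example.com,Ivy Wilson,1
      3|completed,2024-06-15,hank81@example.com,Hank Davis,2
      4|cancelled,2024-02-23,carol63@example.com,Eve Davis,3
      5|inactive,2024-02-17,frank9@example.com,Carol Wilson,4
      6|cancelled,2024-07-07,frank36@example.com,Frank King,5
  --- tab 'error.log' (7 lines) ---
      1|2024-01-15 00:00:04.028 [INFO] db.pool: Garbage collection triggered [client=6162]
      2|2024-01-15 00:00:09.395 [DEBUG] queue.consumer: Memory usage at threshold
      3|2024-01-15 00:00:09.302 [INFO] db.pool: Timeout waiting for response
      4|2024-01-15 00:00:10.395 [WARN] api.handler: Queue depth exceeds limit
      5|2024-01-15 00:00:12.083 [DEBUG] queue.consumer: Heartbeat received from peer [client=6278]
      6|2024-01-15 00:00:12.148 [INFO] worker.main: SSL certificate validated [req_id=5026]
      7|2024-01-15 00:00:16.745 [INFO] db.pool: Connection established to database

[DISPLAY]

                                     ┏━━━━━━━━━━
                                     ┃ TabContai
                                     ┠──────────
                                     ┃[outline.m
                                     ┃──────────
                                     ┃The system
                                     ┃The pipeli
                                     ┃This modul
 ┏━━━━━━━━━━━━━━━━━━━━━━━━━━━━━━┓    ┃This modul
 ┃ CircuitBoard                 ┃    ┃This modul
 ┠──────────────────────────────┨    ┃The framew
 ┃   0 1 2 3 4 5 6 7 8          ┃    ┃          
 ┃0  [.]      C   ·             ┃    ┗━━━━━━━━━━
 ┃                │             ┃               
 ┃1               ·       · ─ · ┃               
 ┃                              ┃               
 ┃2   ·                         ┃               
 ┃    │                         ┃               
 ┃3   ·                         ┃               
 ┃                              ┃               
 ┃4       · ─ C           G     ┃               
 ┃                        │     ┃               
 ┃5           B   C       · ─ · ┃               


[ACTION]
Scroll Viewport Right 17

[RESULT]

                    ┏━━━━━━━━━━━━━━━━━━━━━━━━━━━
                    ┃ TabContainer              
                    ┠───────────────────────────
                    ┃[outline.md]│ users.csv │ e
                    ┃───────────────────────────
                    ┃The system coordinates user
                    ┃The pipeline monitors datab
                    ┃This module monitors networ
━━━━━━━━━━━━━━━┓    ┃This module optimizes netwo
               ┃    ┃This module monitors batch 
───────────────┨    ┃The framework generates thr
6 7 8          ┃    ┃                           
 ·             ┃    ┗━━━━━━━━━━━━━━━━━━━━━━━━━━━
 │             ┃                                
 ·       · ─ · ┃                                
               ┃                                
               ┃                                
               ┃                                
               ┃                                
               ┃                                
         G     ┃                                
         │     ┃                                
 C       · ─ · ┃                                


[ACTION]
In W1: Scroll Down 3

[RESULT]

                    ┏━━━━━━━━━━━━━━━━━━━━━━━━━━━
                    ┃ TabContainer              
                    ┠───────────────────────────
                    ┃[outline.md]│ users.csv │ e
                    ┃───────────────────────────
                    ┃This module optimizes netwo
                    ┃This module monitors batch 
                    ┃The framework generates thr
━━━━━━━━━━━━━━━┓    ┃                           
               ┃    ┃Data processing handles dat
───────────────┨    ┃                           
6 7 8          ┃    ┃                           
 ·             ┃    ┗━━━━━━━━━━━━━━━━━━━━━━━━━━━
 │             ┃                                
 ·       · ─ · ┃                                
               ┃                                
               ┃                                
               ┃                                
               ┃                                
               ┃                                
         G     ┃                                
         │     ┃                                
 C       · ─ · ┃                                


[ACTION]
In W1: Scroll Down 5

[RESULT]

                    ┏━━━━━━━━━━━━━━━━━━━━━━━━━━━
                    ┃ TabContainer              
                    ┠───────────────────────────
                    ┃[outline.md]│ users.csv │ e
                    ┃───────────────────────────
                    ┃                           
                    ┃                           
                    ┃                           
━━━━━━━━━━━━━━━┓    ┃                           
               ┃    ┃                           
───────────────┨    ┃                           
6 7 8          ┃    ┃                           
 ·             ┃    ┗━━━━━━━━━━━━━━━━━━━━━━━━━━━
 │             ┃                                
 ·       · ─ · ┃                                
               ┃                                
               ┃                                
               ┃                                
               ┃                                
               ┃                                
         G     ┃                                
         │     ┃                                
 C       · ─ · ┃                                


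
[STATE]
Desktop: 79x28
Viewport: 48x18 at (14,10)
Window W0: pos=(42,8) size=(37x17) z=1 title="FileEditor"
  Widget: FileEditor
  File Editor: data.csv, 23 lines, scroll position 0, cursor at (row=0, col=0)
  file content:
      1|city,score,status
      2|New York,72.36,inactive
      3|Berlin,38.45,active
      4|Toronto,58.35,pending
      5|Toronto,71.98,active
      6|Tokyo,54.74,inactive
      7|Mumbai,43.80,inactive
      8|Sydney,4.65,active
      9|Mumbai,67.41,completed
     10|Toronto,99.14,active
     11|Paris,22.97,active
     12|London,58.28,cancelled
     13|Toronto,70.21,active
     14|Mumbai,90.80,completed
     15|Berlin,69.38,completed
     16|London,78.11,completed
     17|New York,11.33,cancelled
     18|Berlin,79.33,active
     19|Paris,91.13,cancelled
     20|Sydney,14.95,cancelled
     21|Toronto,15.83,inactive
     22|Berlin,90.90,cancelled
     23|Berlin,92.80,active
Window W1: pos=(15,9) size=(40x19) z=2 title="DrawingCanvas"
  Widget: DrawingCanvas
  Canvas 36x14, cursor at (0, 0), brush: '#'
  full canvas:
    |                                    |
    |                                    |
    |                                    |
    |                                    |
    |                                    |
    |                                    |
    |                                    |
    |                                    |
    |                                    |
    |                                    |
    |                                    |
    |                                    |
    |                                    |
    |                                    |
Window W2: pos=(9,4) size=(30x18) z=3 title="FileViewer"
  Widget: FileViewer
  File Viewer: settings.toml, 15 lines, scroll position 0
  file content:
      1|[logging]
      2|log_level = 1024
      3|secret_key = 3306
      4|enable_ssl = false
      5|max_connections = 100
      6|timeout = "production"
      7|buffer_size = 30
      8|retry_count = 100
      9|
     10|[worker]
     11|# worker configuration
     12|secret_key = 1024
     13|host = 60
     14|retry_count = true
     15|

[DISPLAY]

le_ssl = false         ░┃               ┃───────
connections = 100      ░┃───────────────┨tatus  
out = "production"     ░┃               ┃36,inac
er_size = 30           ░┃               ┃,active
y_count = 100          ░┃               ┃5,pendi
                       ░┃               ┃8,activ
ker]                   ░┃               ┃inactiv
rker configuration     ░┃               ┃,inacti
et_key = 1024          ░┃               ┃active 
 = 60                  ░┃               ┃,comple
y_count = true         ▼┃               ┃4,activ
━━━━━━━━━━━━━━━━━━━━━━━━┛               ┃active 
 ┃                                      ┃,cancel
 ┃                                      ┃1,activ
 ┃                                      ┃━━━━━━━
 ┃                                      ┃       
 ┃                                      ┃       
 ┗━━━━━━━━━━━━━━━━━━━━━━━━━━━━━━━━━━━━━━┛       


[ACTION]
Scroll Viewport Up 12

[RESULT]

                                                
                                                
                                                
                                                
━━━━━━━━━━━━━━━━━━━━━━━━┓                       
eViewer                 ┃                       
────────────────────────┨                       
ging]                  ▲┃                       
level = 1024           █┃   ┏━━━━━━━━━━━━━━━━━━━
et_key = 3306          ░┃━━━━━━━━━━━━━━━┓       
le_ssl = false         ░┃               ┃───────
connections = 100      ░┃───────────────┨tatus  
out = "production"     ░┃               ┃36,inac
er_size = 30           ░┃               ┃,active
y_count = 100          ░┃               ┃5,pendi
                       ░┃               ┃8,activ
ker]                   ░┃               ┃inactiv
rker configuration     ░┃               ┃,inacti


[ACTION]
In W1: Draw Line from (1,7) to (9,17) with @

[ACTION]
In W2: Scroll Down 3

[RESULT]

                                                
                                                
                                                
                                                
━━━━━━━━━━━━━━━━━━━━━━━━┓                       
eViewer                 ┃                       
────────────────────────┨                       
level = 1024           ▲┃                       
et_key = 3306          ░┃   ┏━━━━━━━━━━━━━━━━━━━
le_ssl = false         ░┃━━━━━━━━━━━━━━━┓       
connections = 100      ░┃               ┃───────
out = "production"     ░┃───────────────┨tatus  
er_size = 30           ░┃               ┃36,inac
y_count = 100          ░┃               ┃,active
                       ░┃               ┃5,pendi
ker]                   ░┃               ┃8,activ
rker configuration     ░┃               ┃inactiv
et_key = 1024          ░┃               ┃,inacti


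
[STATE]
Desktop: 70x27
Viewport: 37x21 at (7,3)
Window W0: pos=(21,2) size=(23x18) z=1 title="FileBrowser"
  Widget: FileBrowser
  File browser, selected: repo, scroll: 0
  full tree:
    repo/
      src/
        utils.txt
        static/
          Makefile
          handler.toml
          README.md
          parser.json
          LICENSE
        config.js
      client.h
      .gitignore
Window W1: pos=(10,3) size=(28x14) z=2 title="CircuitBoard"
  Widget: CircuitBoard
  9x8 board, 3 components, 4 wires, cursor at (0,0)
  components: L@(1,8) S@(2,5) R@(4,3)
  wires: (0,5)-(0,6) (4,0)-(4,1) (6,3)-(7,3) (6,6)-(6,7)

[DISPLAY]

   ┏━━━━━━━━━━━━━━━━━━━━━━━━━━┓     ┃
   ┃ CircuitBoard             ┃─────┨
   ┠──────────────────────────┨     ┃
   ┃   0 1 2 3 4 5 6 7 8      ┃     ┃
   ┃0  [.]                  · ┃     ┃
   ┃                          ┃     ┃
   ┃1                         ┃     ┃
   ┃                          ┃     ┃
   ┃2                       S ┃     ┃
   ┃                          ┃     ┃
   ┃3                         ┃     ┃
   ┃                          ┃     ┃
   ┃4   · ─ ·       R         ┃     ┃
   ┗━━━━━━━━━━━━━━━━━━━━━━━━━━┛     ┃
              ┃                     ┃
              ┃                     ┃
              ┗━━━━━━━━━━━━━━━━━━━━━┛
                                     
                                     
                                     
                                     


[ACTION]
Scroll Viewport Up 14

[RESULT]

                                     
                                     
              ┏━━━━━━━━━━━━━━━━━━━━━┓
   ┏━━━━━━━━━━━━━━━━━━━━━━━━━━┓     ┃
   ┃ CircuitBoard             ┃─────┨
   ┠──────────────────────────┨     ┃
   ┃   0 1 2 3 4 5 6 7 8      ┃     ┃
   ┃0  [.]                  · ┃     ┃
   ┃                          ┃     ┃
   ┃1                         ┃     ┃
   ┃                          ┃     ┃
   ┃2                       S ┃     ┃
   ┃                          ┃     ┃
   ┃3                         ┃     ┃
   ┃                          ┃     ┃
   ┃4   · ─ ·       R         ┃     ┃
   ┗━━━━━━━━━━━━━━━━━━━━━━━━━━┛     ┃
              ┃                     ┃
              ┃                     ┃
              ┗━━━━━━━━━━━━━━━━━━━━━┛
                                     


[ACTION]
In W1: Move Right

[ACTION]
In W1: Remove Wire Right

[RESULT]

                                     
                                     
              ┏━━━━━━━━━━━━━━━━━━━━━┓
   ┏━━━━━━━━━━━━━━━━━━━━━━━━━━┓     ┃
   ┃ CircuitBoard             ┃─────┨
   ┠──────────────────────────┨     ┃
   ┃   0 1 2 3 4 5 6 7 8      ┃     ┃
   ┃0      [.]              · ┃     ┃
   ┃                          ┃     ┃
   ┃1                         ┃     ┃
   ┃                          ┃     ┃
   ┃2                       S ┃     ┃
   ┃                          ┃     ┃
   ┃3                         ┃     ┃
   ┃                          ┃     ┃
   ┃4   · ─ ·       R         ┃     ┃
   ┗━━━━━━━━━━━━━━━━━━━━━━━━━━┛     ┃
              ┃                     ┃
              ┃                     ┃
              ┗━━━━━━━━━━━━━━━━━━━━━┛
                                     


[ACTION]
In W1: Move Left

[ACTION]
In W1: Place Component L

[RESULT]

                                     
                                     
              ┏━━━━━━━━━━━━━━━━━━━━━┓
   ┏━━━━━━━━━━━━━━━━━━━━━━━━━━┓     ┃
   ┃ CircuitBoard             ┃─────┨
   ┠──────────────────────────┨     ┃
   ┃   0 1 2 3 4 5 6 7 8      ┃     ┃
   ┃0  [L]                  · ┃     ┃
   ┃                          ┃     ┃
   ┃1                         ┃     ┃
   ┃                          ┃     ┃
   ┃2                       S ┃     ┃
   ┃                          ┃     ┃
   ┃3                         ┃     ┃
   ┃                          ┃     ┃
   ┃4   · ─ ·       R         ┃     ┃
   ┗━━━━━━━━━━━━━━━━━━━━━━━━━━┛     ┃
              ┃                     ┃
              ┃                     ┃
              ┗━━━━━━━━━━━━━━━━━━━━━┛
                                     


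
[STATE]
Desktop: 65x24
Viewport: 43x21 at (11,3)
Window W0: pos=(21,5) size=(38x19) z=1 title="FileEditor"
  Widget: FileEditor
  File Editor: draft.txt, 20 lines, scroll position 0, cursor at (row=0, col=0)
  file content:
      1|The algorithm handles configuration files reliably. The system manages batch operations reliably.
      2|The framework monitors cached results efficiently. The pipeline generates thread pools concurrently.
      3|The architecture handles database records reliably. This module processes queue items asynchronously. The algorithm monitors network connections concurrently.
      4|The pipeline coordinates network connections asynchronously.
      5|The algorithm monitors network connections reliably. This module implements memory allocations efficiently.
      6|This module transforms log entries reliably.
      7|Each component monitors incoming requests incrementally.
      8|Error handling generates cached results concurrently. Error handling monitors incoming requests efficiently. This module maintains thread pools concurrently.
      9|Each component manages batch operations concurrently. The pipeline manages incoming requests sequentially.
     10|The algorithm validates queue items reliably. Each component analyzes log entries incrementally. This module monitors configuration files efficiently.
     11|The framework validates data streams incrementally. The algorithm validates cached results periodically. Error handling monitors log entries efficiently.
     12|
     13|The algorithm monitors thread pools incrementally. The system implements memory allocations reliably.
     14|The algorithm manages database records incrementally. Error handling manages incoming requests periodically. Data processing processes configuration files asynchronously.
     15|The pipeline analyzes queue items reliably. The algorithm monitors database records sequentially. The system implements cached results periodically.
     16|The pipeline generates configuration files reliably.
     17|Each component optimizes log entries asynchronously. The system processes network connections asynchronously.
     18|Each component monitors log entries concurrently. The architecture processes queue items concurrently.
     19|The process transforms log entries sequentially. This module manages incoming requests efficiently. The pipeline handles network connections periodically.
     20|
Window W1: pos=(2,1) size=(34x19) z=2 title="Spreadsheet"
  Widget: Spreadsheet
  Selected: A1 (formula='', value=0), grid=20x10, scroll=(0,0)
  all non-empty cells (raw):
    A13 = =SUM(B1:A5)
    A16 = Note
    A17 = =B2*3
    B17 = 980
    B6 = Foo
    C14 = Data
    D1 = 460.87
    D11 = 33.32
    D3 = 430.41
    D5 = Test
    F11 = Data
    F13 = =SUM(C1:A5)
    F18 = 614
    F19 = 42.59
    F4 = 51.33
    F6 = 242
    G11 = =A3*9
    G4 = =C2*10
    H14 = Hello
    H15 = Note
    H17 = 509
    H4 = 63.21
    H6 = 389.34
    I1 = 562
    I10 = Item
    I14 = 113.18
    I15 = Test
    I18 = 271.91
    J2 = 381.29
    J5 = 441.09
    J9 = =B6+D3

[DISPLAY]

────────────────────────┨                  
                        ┃                  
       B       C       D┃━━━━━━━━━━━━━━━━━━
------------------------┃                  
 [0]       0       0  46┃──────────────────
   0       0       0    ┃handles configurat
   0       0       0  43┃monitors cached re
   0       0       0    ┃re handles databas
   0       0       0Test┃oordinates network
   0Foo            0    ┃monitors network c
   0       0       0    ┃ansforms log entri
   0       0       0    ┃ monitors incoming
   0       0       0    ┃ generates cached 
   0       0       0    ┃ manages batch ope
   0       0       0   3┃validates queue it
   0       0       0    ┃validates data str
━━━━━━━━━━━━━━━━━━━━━━━━┛                  
          ┃The algorithm monitors thread po
          ┃The algorithm manages database r
          ┃The pipeline analyzes queue item
          ┗━━━━━━━━━━━━━━━━━━━━━━━━━━━━━━━━


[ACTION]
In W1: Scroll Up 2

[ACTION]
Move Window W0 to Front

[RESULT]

────────────────────────┨                  
                        ┃                  
       B  ┏━━━━━━━━━━━━━━━━━━━━━━━━━━━━━━━━
----------┃ FileEditor                     
 [0]      ┠────────────────────────────────
   0      ┃█he algorithm handles configurat
   0      ┃The framework monitors cached re
   0      ┃The architecture handles databas
   0      ┃The pipeline coordinates network
   0Foo   ┃The algorithm monitors network c
   0      ┃This module transforms log entri
   0      ┃Each component monitors incoming
   0      ┃Error handling generates cached 
   0      ┃Each component manages batch ope
   0      ┃The algorithm validates queue it
   0      ┃The framework validates data str
━━━━━━━━━━┃                                
          ┃The algorithm monitors thread po
          ┃The algorithm manages database r
          ┃The pipeline analyzes queue item
          ┗━━━━━━━━━━━━━━━━━━━━━━━━━━━━━━━━


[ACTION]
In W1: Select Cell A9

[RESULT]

────────────────────────┨                  
                        ┃                  
       B  ┏━━━━━━━━━━━━━━━━━━━━━━━━━━━━━━━━
----------┃ FileEditor                     
   0      ┠────────────────────────────────
   0      ┃█he algorithm handles configurat
   0      ┃The framework monitors cached re
   0      ┃The architecture handles databas
   0      ┃The pipeline coordinates network
   0Foo   ┃The algorithm monitors network c
   0      ┃This module transforms log entri
   0      ┃Each component monitors incoming
 [0]      ┃Error handling generates cached 
   0      ┃Each component manages batch ope
   0      ┃The algorithm validates queue it
   0      ┃The framework validates data str
━━━━━━━━━━┃                                
          ┃The algorithm monitors thread po
          ┃The algorithm manages database r
          ┃The pipeline analyzes queue item
          ┗━━━━━━━━━━━━━━━━━━━━━━━━━━━━━━━━


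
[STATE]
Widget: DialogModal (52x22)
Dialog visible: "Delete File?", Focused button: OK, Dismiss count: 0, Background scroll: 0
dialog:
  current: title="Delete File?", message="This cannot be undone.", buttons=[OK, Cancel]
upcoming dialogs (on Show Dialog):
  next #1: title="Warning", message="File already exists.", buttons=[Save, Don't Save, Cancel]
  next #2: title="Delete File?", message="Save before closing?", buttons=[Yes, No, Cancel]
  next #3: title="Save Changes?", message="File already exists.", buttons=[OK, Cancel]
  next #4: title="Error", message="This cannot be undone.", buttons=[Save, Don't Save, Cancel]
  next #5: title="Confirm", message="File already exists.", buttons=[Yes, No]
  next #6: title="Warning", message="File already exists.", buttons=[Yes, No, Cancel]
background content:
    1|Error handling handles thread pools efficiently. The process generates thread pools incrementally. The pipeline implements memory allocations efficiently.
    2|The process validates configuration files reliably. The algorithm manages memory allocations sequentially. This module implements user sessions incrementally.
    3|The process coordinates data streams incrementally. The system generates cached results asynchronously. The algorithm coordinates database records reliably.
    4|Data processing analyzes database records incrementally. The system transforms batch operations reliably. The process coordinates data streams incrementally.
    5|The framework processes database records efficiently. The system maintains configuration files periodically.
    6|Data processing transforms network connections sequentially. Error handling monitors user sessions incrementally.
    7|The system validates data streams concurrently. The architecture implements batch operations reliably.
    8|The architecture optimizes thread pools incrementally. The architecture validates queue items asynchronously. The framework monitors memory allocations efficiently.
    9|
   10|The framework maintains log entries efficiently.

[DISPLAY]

Error handling handles thread pools efficiently. The
The process validates configuration files reliably. 
The process coordinates data streams incrementally. 
Data processing analyzes database records incrementa
The framework processes database records efficiently
Data processing transforms network connections seque
The system validates data streams concurrently. The 
The architecture optimizes thread pools incrementall
             ┌────────────────────────┐             
The framework│      Delete File?      │iciently.    
             │ This cannot be undone. │             
             │     [OK]  Cancel       │             
             └────────────────────────┘             
                                                    
                                                    
                                                    
                                                    
                                                    
                                                    
                                                    
                                                    
                                                    


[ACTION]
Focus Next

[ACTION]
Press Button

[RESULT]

Error handling handles thread pools efficiently. The
The process validates configuration files reliably. 
The process coordinates data streams incrementally. 
Data processing analyzes database records incrementa
The framework processes database records efficiently
Data processing transforms network connections seque
The system validates data streams concurrently. The 
The architecture optimizes thread pools incrementall
                                                    
The framework maintains log entries efficiently.    
                                                    
                                                    
                                                    
                                                    
                                                    
                                                    
                                                    
                                                    
                                                    
                                                    
                                                    
                                                    


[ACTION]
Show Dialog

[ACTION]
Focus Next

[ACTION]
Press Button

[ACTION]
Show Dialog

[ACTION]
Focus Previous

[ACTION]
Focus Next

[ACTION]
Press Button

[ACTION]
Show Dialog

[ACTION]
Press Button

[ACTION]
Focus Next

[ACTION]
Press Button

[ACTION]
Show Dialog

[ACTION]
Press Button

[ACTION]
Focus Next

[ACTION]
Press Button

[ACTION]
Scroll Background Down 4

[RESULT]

The framework processes database records efficiently
Data processing transforms network connections seque
The system validates data streams concurrently. The 
The architecture optimizes thread pools incrementall
                                                    
The framework maintains log entries efficiently.    
                                                    
                                                    
                                                    
                                                    
                                                    
                                                    
                                                    
                                                    
                                                    
                                                    
                                                    
                                                    
                                                    
                                                    
                                                    
                                                    


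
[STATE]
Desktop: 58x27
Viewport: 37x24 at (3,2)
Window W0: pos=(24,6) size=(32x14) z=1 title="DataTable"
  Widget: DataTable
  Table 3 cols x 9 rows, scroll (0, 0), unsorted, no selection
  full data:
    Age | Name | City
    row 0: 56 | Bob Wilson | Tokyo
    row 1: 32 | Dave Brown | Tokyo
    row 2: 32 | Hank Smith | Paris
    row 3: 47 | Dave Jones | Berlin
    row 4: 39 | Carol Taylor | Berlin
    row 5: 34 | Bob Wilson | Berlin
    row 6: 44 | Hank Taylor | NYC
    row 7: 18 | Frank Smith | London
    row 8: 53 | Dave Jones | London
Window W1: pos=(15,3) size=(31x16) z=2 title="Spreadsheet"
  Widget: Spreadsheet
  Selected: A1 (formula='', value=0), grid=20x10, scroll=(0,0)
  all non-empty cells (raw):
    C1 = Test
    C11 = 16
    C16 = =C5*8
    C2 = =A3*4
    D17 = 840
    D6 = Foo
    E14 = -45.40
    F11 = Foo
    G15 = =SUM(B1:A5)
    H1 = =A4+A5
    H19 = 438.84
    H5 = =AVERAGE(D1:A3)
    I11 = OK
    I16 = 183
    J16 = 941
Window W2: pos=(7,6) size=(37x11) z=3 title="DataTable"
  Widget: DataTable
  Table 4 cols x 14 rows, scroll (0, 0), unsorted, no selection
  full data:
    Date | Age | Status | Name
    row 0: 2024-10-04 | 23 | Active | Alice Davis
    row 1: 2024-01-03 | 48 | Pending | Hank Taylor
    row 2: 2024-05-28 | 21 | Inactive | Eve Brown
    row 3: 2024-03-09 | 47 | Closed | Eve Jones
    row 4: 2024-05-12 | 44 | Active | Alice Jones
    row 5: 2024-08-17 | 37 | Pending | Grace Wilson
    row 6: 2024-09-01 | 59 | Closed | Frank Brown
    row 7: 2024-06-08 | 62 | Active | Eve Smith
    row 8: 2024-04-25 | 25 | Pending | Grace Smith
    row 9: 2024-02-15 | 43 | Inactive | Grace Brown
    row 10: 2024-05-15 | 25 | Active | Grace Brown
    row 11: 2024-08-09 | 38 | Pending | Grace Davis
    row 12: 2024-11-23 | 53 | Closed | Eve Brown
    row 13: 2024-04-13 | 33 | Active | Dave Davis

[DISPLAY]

                                     
            ┏━━━━━━━━━━━━━━━━━━━━━━━━
            ┃ Spreadsheet            
            ┠────────────────────────
    ┏━━━━━━━━━━━━━━━━━━━━━━━━━━━━━━━━
    ┃ DataTable                      
    ┠────────────────────────────────
    ┃Date      │Age│Status  │Name    
    ┃──────────┼───┼────────┼────────
    ┃2024-10-04│23 │Active  │Alice Da
    ┃2024-01-03│48 │Pending │Hank Tay
    ┃2024-05-28│21 │Inactive│Eve Brow
    ┃2024-03-09│47 │Closed  │Eve Jone
    ┃2024-05-12│44 │Active  │Alice Jo
    ┗━━━━━━━━━━━━━━━━━━━━━━━━━━━━━━━━
            ┃  9        0       0    
            ┗━━━━━━━━━━━━━━━━━━━━━━━━
                     ┗━━━━━━━━━━━━━━━
                                     
                                     
                                     
                                     
                                     
                                     


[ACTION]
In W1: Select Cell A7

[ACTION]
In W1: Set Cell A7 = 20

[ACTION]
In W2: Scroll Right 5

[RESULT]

                                     
            ┏━━━━━━━━━━━━━━━━━━━━━━━━
            ┃ Spreadsheet            
            ┠────────────────────────
    ┏━━━━━━━━━━━━━━━━━━━━━━━━━━━━━━━━
    ┃ DataTable                      
    ┠────────────────────────────────
    ┃ate      │Age│Status  │Name     
    ┃─────────┼───┼────────┼─────────
    ┃024-10-04│23 │Active  │Alice Dav
    ┃024-01-03│48 │Pending │Hank Tayl
    ┃024-05-28│21 │Inactive│Eve Brown
    ┃024-03-09│47 │Closed  │Eve Jones
    ┃024-05-12│44 │Active  │Alice Jon
    ┗━━━━━━━━━━━━━━━━━━━━━━━━━━━━━━━━
            ┃  9        0       0    
            ┗━━━━━━━━━━━━━━━━━━━━━━━━
                     ┗━━━━━━━━━━━━━━━
                                     
                                     
                                     
                                     
                                     
                                     


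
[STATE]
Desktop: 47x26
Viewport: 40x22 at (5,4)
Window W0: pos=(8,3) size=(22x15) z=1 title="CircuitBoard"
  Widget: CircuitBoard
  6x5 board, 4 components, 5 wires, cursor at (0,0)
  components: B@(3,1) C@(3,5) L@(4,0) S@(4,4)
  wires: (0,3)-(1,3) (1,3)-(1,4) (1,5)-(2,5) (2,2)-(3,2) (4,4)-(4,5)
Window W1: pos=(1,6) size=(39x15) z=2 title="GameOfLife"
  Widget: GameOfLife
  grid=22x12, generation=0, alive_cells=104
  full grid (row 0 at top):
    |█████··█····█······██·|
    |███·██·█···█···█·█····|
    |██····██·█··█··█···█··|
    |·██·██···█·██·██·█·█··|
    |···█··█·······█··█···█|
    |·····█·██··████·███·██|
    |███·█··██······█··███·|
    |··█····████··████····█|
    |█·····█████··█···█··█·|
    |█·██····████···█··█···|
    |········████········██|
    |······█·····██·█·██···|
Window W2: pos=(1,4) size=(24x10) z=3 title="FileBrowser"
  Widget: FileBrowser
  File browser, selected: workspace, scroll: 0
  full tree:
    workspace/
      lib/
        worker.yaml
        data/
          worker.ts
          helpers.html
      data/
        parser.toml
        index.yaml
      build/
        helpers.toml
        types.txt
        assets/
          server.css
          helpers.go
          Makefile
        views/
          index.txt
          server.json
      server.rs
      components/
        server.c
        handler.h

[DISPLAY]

━━━━━━━━━━━━━━━━━━━┓    ┃               
leBrowser          ┃────┨               
───────────────────┨━━━━━━━━━━━━━━┓     
-] workspace/      ┃              ┃     
 [+] lib/          ┃──────────────┨     
 [+] data/         ┃              ┃     
 [+] build/        ┃              ┃     
 server.rs         ┃              ┃     
 [+] components/   ┃              ┃     
━━━━━━━━━━━━━━━━━━━┛              ┃     
··█·██··████·███·██               ┃     
·█··██······█··███·               ┃     
····████··████····█               ┃     
···█████··█···█··█·               ┃     
█····████···█··█···               ┃     
·····████········██               ┃     
━━━━━━━━━━━━━━━━━━━━━━━━━━━━━━━━━━┛     
                                        
                                        
                                        
                                        
                                        


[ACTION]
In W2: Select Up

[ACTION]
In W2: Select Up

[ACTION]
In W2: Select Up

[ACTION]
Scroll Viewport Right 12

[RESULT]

━━━━━━━━━━━━━━━━━┓    ┃                 
Browser          ┃────┨                 
─────────────────┨━━━━━━━━━━━━━━┓       
 workspace/      ┃              ┃       
+] lib/          ┃──────────────┨       
+] data/         ┃              ┃       
+] build/        ┃              ┃       
erver.rs         ┃              ┃       
+] components/   ┃              ┃       
━━━━━━━━━━━━━━━━━┛              ┃       
█·██··████·███·██               ┃       
··██······█··███·               ┃       
··████··████····█               ┃       
·█████··█···█··█·               ┃       
···████···█··█···               ┃       
···████········██               ┃       
━━━━━━━━━━━━━━━━━━━━━━━━━━━━━━━━┛       
                                        
                                        
                                        
                                        
                                        
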